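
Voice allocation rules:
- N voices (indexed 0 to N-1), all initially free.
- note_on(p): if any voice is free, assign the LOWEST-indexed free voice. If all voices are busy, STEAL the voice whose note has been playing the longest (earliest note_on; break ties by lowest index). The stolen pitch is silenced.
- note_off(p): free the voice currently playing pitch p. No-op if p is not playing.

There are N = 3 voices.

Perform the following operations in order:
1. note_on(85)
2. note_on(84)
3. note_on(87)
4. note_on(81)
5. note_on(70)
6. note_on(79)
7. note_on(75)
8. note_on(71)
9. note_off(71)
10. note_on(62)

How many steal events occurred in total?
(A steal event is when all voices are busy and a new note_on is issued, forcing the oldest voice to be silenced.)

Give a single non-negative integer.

Answer: 5

Derivation:
Op 1: note_on(85): voice 0 is free -> assigned | voices=[85 - -]
Op 2: note_on(84): voice 1 is free -> assigned | voices=[85 84 -]
Op 3: note_on(87): voice 2 is free -> assigned | voices=[85 84 87]
Op 4: note_on(81): all voices busy, STEAL voice 0 (pitch 85, oldest) -> assign | voices=[81 84 87]
Op 5: note_on(70): all voices busy, STEAL voice 1 (pitch 84, oldest) -> assign | voices=[81 70 87]
Op 6: note_on(79): all voices busy, STEAL voice 2 (pitch 87, oldest) -> assign | voices=[81 70 79]
Op 7: note_on(75): all voices busy, STEAL voice 0 (pitch 81, oldest) -> assign | voices=[75 70 79]
Op 8: note_on(71): all voices busy, STEAL voice 1 (pitch 70, oldest) -> assign | voices=[75 71 79]
Op 9: note_off(71): free voice 1 | voices=[75 - 79]
Op 10: note_on(62): voice 1 is free -> assigned | voices=[75 62 79]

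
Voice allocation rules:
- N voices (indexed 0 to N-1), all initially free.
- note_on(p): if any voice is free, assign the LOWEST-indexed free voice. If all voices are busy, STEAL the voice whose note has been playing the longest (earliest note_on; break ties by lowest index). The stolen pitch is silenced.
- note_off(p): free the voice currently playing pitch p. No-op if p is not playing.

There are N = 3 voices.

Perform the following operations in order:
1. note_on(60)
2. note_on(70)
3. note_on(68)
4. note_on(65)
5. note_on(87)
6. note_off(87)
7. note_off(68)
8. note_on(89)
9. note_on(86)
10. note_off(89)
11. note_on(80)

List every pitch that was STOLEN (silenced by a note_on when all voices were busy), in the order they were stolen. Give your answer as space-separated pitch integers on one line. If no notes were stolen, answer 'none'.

Op 1: note_on(60): voice 0 is free -> assigned | voices=[60 - -]
Op 2: note_on(70): voice 1 is free -> assigned | voices=[60 70 -]
Op 3: note_on(68): voice 2 is free -> assigned | voices=[60 70 68]
Op 4: note_on(65): all voices busy, STEAL voice 0 (pitch 60, oldest) -> assign | voices=[65 70 68]
Op 5: note_on(87): all voices busy, STEAL voice 1 (pitch 70, oldest) -> assign | voices=[65 87 68]
Op 6: note_off(87): free voice 1 | voices=[65 - 68]
Op 7: note_off(68): free voice 2 | voices=[65 - -]
Op 8: note_on(89): voice 1 is free -> assigned | voices=[65 89 -]
Op 9: note_on(86): voice 2 is free -> assigned | voices=[65 89 86]
Op 10: note_off(89): free voice 1 | voices=[65 - 86]
Op 11: note_on(80): voice 1 is free -> assigned | voices=[65 80 86]

Answer: 60 70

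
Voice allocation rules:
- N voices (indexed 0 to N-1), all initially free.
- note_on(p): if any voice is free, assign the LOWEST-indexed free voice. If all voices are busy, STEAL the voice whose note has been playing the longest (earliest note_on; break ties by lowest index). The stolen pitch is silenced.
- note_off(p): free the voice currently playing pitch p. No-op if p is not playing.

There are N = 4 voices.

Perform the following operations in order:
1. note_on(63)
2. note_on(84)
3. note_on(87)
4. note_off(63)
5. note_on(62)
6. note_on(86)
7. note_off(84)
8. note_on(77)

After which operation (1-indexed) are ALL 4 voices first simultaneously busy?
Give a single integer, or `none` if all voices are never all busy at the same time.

Op 1: note_on(63): voice 0 is free -> assigned | voices=[63 - - -]
Op 2: note_on(84): voice 1 is free -> assigned | voices=[63 84 - -]
Op 3: note_on(87): voice 2 is free -> assigned | voices=[63 84 87 -]
Op 4: note_off(63): free voice 0 | voices=[- 84 87 -]
Op 5: note_on(62): voice 0 is free -> assigned | voices=[62 84 87 -]
Op 6: note_on(86): voice 3 is free -> assigned | voices=[62 84 87 86]
Op 7: note_off(84): free voice 1 | voices=[62 - 87 86]
Op 8: note_on(77): voice 1 is free -> assigned | voices=[62 77 87 86]

Answer: 6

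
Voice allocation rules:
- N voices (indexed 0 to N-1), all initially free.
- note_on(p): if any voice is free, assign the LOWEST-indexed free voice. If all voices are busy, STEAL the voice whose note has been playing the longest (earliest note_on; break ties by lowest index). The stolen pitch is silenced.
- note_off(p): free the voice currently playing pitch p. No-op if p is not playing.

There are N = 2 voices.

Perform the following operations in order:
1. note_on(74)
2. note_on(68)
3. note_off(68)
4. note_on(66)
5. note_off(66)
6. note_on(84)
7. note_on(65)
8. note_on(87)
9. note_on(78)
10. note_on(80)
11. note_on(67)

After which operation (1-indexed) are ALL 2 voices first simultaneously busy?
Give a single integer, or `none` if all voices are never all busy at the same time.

Answer: 2

Derivation:
Op 1: note_on(74): voice 0 is free -> assigned | voices=[74 -]
Op 2: note_on(68): voice 1 is free -> assigned | voices=[74 68]
Op 3: note_off(68): free voice 1 | voices=[74 -]
Op 4: note_on(66): voice 1 is free -> assigned | voices=[74 66]
Op 5: note_off(66): free voice 1 | voices=[74 -]
Op 6: note_on(84): voice 1 is free -> assigned | voices=[74 84]
Op 7: note_on(65): all voices busy, STEAL voice 0 (pitch 74, oldest) -> assign | voices=[65 84]
Op 8: note_on(87): all voices busy, STEAL voice 1 (pitch 84, oldest) -> assign | voices=[65 87]
Op 9: note_on(78): all voices busy, STEAL voice 0 (pitch 65, oldest) -> assign | voices=[78 87]
Op 10: note_on(80): all voices busy, STEAL voice 1 (pitch 87, oldest) -> assign | voices=[78 80]
Op 11: note_on(67): all voices busy, STEAL voice 0 (pitch 78, oldest) -> assign | voices=[67 80]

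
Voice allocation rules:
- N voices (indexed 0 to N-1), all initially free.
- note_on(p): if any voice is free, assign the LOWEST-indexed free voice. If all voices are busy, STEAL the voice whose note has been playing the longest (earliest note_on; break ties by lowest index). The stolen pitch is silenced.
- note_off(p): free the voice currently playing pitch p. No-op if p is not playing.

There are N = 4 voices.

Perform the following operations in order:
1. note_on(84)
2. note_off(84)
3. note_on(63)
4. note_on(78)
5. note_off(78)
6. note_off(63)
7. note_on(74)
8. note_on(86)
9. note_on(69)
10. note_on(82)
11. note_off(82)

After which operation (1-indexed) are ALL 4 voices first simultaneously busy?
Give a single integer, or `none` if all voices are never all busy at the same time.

Op 1: note_on(84): voice 0 is free -> assigned | voices=[84 - - -]
Op 2: note_off(84): free voice 0 | voices=[- - - -]
Op 3: note_on(63): voice 0 is free -> assigned | voices=[63 - - -]
Op 4: note_on(78): voice 1 is free -> assigned | voices=[63 78 - -]
Op 5: note_off(78): free voice 1 | voices=[63 - - -]
Op 6: note_off(63): free voice 0 | voices=[- - - -]
Op 7: note_on(74): voice 0 is free -> assigned | voices=[74 - - -]
Op 8: note_on(86): voice 1 is free -> assigned | voices=[74 86 - -]
Op 9: note_on(69): voice 2 is free -> assigned | voices=[74 86 69 -]
Op 10: note_on(82): voice 3 is free -> assigned | voices=[74 86 69 82]
Op 11: note_off(82): free voice 3 | voices=[74 86 69 -]

Answer: 10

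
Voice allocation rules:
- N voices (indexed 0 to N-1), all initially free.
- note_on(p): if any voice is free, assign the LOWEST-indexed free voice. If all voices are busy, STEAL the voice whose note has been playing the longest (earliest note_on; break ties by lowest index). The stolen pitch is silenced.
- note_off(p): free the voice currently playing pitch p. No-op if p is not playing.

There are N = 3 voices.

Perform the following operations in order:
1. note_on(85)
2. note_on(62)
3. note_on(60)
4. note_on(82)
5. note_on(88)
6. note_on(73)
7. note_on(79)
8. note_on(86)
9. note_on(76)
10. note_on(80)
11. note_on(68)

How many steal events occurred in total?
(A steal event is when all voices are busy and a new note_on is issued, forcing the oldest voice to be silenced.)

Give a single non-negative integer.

Answer: 8

Derivation:
Op 1: note_on(85): voice 0 is free -> assigned | voices=[85 - -]
Op 2: note_on(62): voice 1 is free -> assigned | voices=[85 62 -]
Op 3: note_on(60): voice 2 is free -> assigned | voices=[85 62 60]
Op 4: note_on(82): all voices busy, STEAL voice 0 (pitch 85, oldest) -> assign | voices=[82 62 60]
Op 5: note_on(88): all voices busy, STEAL voice 1 (pitch 62, oldest) -> assign | voices=[82 88 60]
Op 6: note_on(73): all voices busy, STEAL voice 2 (pitch 60, oldest) -> assign | voices=[82 88 73]
Op 7: note_on(79): all voices busy, STEAL voice 0 (pitch 82, oldest) -> assign | voices=[79 88 73]
Op 8: note_on(86): all voices busy, STEAL voice 1 (pitch 88, oldest) -> assign | voices=[79 86 73]
Op 9: note_on(76): all voices busy, STEAL voice 2 (pitch 73, oldest) -> assign | voices=[79 86 76]
Op 10: note_on(80): all voices busy, STEAL voice 0 (pitch 79, oldest) -> assign | voices=[80 86 76]
Op 11: note_on(68): all voices busy, STEAL voice 1 (pitch 86, oldest) -> assign | voices=[80 68 76]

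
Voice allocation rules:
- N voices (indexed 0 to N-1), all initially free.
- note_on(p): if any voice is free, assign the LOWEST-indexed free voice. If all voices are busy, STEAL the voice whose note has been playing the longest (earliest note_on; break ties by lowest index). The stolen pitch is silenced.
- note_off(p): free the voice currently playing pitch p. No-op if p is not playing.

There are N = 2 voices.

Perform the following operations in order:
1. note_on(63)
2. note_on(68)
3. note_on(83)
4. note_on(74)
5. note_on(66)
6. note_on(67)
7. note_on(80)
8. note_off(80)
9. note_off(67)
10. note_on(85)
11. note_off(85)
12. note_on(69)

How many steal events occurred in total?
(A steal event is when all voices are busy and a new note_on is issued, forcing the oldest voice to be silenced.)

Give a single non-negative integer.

Op 1: note_on(63): voice 0 is free -> assigned | voices=[63 -]
Op 2: note_on(68): voice 1 is free -> assigned | voices=[63 68]
Op 3: note_on(83): all voices busy, STEAL voice 0 (pitch 63, oldest) -> assign | voices=[83 68]
Op 4: note_on(74): all voices busy, STEAL voice 1 (pitch 68, oldest) -> assign | voices=[83 74]
Op 5: note_on(66): all voices busy, STEAL voice 0 (pitch 83, oldest) -> assign | voices=[66 74]
Op 6: note_on(67): all voices busy, STEAL voice 1 (pitch 74, oldest) -> assign | voices=[66 67]
Op 7: note_on(80): all voices busy, STEAL voice 0 (pitch 66, oldest) -> assign | voices=[80 67]
Op 8: note_off(80): free voice 0 | voices=[- 67]
Op 9: note_off(67): free voice 1 | voices=[- -]
Op 10: note_on(85): voice 0 is free -> assigned | voices=[85 -]
Op 11: note_off(85): free voice 0 | voices=[- -]
Op 12: note_on(69): voice 0 is free -> assigned | voices=[69 -]

Answer: 5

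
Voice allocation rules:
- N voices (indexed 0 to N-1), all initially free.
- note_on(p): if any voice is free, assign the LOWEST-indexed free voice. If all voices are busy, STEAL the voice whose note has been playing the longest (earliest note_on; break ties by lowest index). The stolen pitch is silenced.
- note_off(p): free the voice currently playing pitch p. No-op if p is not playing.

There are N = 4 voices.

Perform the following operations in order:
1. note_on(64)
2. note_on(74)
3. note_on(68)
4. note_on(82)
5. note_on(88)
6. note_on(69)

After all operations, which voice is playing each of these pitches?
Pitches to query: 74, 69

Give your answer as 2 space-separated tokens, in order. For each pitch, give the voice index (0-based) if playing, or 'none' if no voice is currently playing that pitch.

Op 1: note_on(64): voice 0 is free -> assigned | voices=[64 - - -]
Op 2: note_on(74): voice 1 is free -> assigned | voices=[64 74 - -]
Op 3: note_on(68): voice 2 is free -> assigned | voices=[64 74 68 -]
Op 4: note_on(82): voice 3 is free -> assigned | voices=[64 74 68 82]
Op 5: note_on(88): all voices busy, STEAL voice 0 (pitch 64, oldest) -> assign | voices=[88 74 68 82]
Op 6: note_on(69): all voices busy, STEAL voice 1 (pitch 74, oldest) -> assign | voices=[88 69 68 82]

Answer: none 1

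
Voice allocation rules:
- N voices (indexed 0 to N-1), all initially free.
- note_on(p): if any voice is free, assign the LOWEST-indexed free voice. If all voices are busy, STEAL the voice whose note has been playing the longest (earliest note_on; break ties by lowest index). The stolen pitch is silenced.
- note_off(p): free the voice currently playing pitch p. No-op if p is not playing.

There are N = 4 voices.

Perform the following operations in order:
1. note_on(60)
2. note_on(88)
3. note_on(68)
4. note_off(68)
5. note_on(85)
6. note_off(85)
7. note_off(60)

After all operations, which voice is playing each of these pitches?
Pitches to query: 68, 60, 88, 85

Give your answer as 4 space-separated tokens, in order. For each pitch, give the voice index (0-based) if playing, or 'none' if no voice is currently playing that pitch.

Answer: none none 1 none

Derivation:
Op 1: note_on(60): voice 0 is free -> assigned | voices=[60 - - -]
Op 2: note_on(88): voice 1 is free -> assigned | voices=[60 88 - -]
Op 3: note_on(68): voice 2 is free -> assigned | voices=[60 88 68 -]
Op 4: note_off(68): free voice 2 | voices=[60 88 - -]
Op 5: note_on(85): voice 2 is free -> assigned | voices=[60 88 85 -]
Op 6: note_off(85): free voice 2 | voices=[60 88 - -]
Op 7: note_off(60): free voice 0 | voices=[- 88 - -]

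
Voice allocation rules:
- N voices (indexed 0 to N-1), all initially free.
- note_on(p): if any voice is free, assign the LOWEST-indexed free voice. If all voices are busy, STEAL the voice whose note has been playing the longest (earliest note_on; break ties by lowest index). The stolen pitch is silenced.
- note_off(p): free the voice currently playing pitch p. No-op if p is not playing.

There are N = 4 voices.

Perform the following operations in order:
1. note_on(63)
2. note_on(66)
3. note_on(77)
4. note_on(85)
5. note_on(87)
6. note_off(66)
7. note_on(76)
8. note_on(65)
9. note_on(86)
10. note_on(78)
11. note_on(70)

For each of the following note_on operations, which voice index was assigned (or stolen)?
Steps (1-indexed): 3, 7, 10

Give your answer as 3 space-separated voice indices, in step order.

Answer: 2 1 0

Derivation:
Op 1: note_on(63): voice 0 is free -> assigned | voices=[63 - - -]
Op 2: note_on(66): voice 1 is free -> assigned | voices=[63 66 - -]
Op 3: note_on(77): voice 2 is free -> assigned | voices=[63 66 77 -]
Op 4: note_on(85): voice 3 is free -> assigned | voices=[63 66 77 85]
Op 5: note_on(87): all voices busy, STEAL voice 0 (pitch 63, oldest) -> assign | voices=[87 66 77 85]
Op 6: note_off(66): free voice 1 | voices=[87 - 77 85]
Op 7: note_on(76): voice 1 is free -> assigned | voices=[87 76 77 85]
Op 8: note_on(65): all voices busy, STEAL voice 2 (pitch 77, oldest) -> assign | voices=[87 76 65 85]
Op 9: note_on(86): all voices busy, STEAL voice 3 (pitch 85, oldest) -> assign | voices=[87 76 65 86]
Op 10: note_on(78): all voices busy, STEAL voice 0 (pitch 87, oldest) -> assign | voices=[78 76 65 86]
Op 11: note_on(70): all voices busy, STEAL voice 1 (pitch 76, oldest) -> assign | voices=[78 70 65 86]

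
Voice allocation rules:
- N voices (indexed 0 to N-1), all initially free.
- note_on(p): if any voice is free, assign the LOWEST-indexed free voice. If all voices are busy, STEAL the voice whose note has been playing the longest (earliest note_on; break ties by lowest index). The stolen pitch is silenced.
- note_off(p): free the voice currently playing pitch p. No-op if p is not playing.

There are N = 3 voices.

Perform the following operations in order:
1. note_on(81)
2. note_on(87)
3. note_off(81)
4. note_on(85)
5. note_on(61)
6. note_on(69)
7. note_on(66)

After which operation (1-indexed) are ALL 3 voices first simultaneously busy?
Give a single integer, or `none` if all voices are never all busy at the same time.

Answer: 5

Derivation:
Op 1: note_on(81): voice 0 is free -> assigned | voices=[81 - -]
Op 2: note_on(87): voice 1 is free -> assigned | voices=[81 87 -]
Op 3: note_off(81): free voice 0 | voices=[- 87 -]
Op 4: note_on(85): voice 0 is free -> assigned | voices=[85 87 -]
Op 5: note_on(61): voice 2 is free -> assigned | voices=[85 87 61]
Op 6: note_on(69): all voices busy, STEAL voice 1 (pitch 87, oldest) -> assign | voices=[85 69 61]
Op 7: note_on(66): all voices busy, STEAL voice 0 (pitch 85, oldest) -> assign | voices=[66 69 61]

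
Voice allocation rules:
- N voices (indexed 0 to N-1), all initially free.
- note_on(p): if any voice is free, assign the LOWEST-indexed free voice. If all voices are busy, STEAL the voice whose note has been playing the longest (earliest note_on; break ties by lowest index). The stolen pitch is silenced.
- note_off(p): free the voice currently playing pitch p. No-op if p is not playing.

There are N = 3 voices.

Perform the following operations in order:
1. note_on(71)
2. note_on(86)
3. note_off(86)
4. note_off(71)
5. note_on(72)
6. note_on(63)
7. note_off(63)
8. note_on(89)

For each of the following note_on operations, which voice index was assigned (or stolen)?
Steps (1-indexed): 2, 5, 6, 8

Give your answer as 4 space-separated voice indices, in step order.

Answer: 1 0 1 1

Derivation:
Op 1: note_on(71): voice 0 is free -> assigned | voices=[71 - -]
Op 2: note_on(86): voice 1 is free -> assigned | voices=[71 86 -]
Op 3: note_off(86): free voice 1 | voices=[71 - -]
Op 4: note_off(71): free voice 0 | voices=[- - -]
Op 5: note_on(72): voice 0 is free -> assigned | voices=[72 - -]
Op 6: note_on(63): voice 1 is free -> assigned | voices=[72 63 -]
Op 7: note_off(63): free voice 1 | voices=[72 - -]
Op 8: note_on(89): voice 1 is free -> assigned | voices=[72 89 -]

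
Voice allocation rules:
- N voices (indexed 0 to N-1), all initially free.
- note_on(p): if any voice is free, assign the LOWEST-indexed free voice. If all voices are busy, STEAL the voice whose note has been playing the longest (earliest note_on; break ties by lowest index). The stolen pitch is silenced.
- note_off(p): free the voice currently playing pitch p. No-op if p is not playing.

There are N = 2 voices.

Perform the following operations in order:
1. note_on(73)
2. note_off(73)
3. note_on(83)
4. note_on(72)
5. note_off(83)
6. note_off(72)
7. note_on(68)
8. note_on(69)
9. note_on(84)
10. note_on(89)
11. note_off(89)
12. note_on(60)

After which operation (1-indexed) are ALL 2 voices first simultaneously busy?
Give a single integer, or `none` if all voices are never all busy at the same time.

Op 1: note_on(73): voice 0 is free -> assigned | voices=[73 -]
Op 2: note_off(73): free voice 0 | voices=[- -]
Op 3: note_on(83): voice 0 is free -> assigned | voices=[83 -]
Op 4: note_on(72): voice 1 is free -> assigned | voices=[83 72]
Op 5: note_off(83): free voice 0 | voices=[- 72]
Op 6: note_off(72): free voice 1 | voices=[- -]
Op 7: note_on(68): voice 0 is free -> assigned | voices=[68 -]
Op 8: note_on(69): voice 1 is free -> assigned | voices=[68 69]
Op 9: note_on(84): all voices busy, STEAL voice 0 (pitch 68, oldest) -> assign | voices=[84 69]
Op 10: note_on(89): all voices busy, STEAL voice 1 (pitch 69, oldest) -> assign | voices=[84 89]
Op 11: note_off(89): free voice 1 | voices=[84 -]
Op 12: note_on(60): voice 1 is free -> assigned | voices=[84 60]

Answer: 4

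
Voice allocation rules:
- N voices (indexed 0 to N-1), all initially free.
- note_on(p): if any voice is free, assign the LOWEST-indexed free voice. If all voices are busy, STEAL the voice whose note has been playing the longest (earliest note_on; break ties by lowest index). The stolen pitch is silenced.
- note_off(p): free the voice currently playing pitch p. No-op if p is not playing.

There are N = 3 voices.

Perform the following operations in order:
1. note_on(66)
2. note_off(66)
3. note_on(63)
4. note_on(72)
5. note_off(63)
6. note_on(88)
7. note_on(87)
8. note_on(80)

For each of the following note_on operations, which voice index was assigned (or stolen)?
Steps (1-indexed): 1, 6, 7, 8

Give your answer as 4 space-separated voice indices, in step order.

Op 1: note_on(66): voice 0 is free -> assigned | voices=[66 - -]
Op 2: note_off(66): free voice 0 | voices=[- - -]
Op 3: note_on(63): voice 0 is free -> assigned | voices=[63 - -]
Op 4: note_on(72): voice 1 is free -> assigned | voices=[63 72 -]
Op 5: note_off(63): free voice 0 | voices=[- 72 -]
Op 6: note_on(88): voice 0 is free -> assigned | voices=[88 72 -]
Op 7: note_on(87): voice 2 is free -> assigned | voices=[88 72 87]
Op 8: note_on(80): all voices busy, STEAL voice 1 (pitch 72, oldest) -> assign | voices=[88 80 87]

Answer: 0 0 2 1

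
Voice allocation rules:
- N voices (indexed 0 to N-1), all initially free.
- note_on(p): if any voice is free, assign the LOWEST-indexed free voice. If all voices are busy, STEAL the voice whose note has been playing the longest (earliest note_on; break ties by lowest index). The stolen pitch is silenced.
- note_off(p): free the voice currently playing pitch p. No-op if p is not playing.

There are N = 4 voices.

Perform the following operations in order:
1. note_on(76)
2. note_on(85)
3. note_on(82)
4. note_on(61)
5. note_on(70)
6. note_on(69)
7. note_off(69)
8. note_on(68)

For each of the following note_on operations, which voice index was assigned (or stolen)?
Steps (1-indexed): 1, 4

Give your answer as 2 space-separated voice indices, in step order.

Answer: 0 3

Derivation:
Op 1: note_on(76): voice 0 is free -> assigned | voices=[76 - - -]
Op 2: note_on(85): voice 1 is free -> assigned | voices=[76 85 - -]
Op 3: note_on(82): voice 2 is free -> assigned | voices=[76 85 82 -]
Op 4: note_on(61): voice 3 is free -> assigned | voices=[76 85 82 61]
Op 5: note_on(70): all voices busy, STEAL voice 0 (pitch 76, oldest) -> assign | voices=[70 85 82 61]
Op 6: note_on(69): all voices busy, STEAL voice 1 (pitch 85, oldest) -> assign | voices=[70 69 82 61]
Op 7: note_off(69): free voice 1 | voices=[70 - 82 61]
Op 8: note_on(68): voice 1 is free -> assigned | voices=[70 68 82 61]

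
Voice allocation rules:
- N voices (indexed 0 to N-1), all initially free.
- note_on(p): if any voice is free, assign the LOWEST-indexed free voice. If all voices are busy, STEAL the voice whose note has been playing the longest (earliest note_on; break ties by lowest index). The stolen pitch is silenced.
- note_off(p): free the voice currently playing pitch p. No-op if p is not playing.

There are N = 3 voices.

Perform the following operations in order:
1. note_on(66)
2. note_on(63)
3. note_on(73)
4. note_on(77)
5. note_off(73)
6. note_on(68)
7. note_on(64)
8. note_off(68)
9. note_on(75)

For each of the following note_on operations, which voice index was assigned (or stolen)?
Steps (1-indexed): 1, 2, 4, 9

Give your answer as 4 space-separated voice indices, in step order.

Answer: 0 1 0 2

Derivation:
Op 1: note_on(66): voice 0 is free -> assigned | voices=[66 - -]
Op 2: note_on(63): voice 1 is free -> assigned | voices=[66 63 -]
Op 3: note_on(73): voice 2 is free -> assigned | voices=[66 63 73]
Op 4: note_on(77): all voices busy, STEAL voice 0 (pitch 66, oldest) -> assign | voices=[77 63 73]
Op 5: note_off(73): free voice 2 | voices=[77 63 -]
Op 6: note_on(68): voice 2 is free -> assigned | voices=[77 63 68]
Op 7: note_on(64): all voices busy, STEAL voice 1 (pitch 63, oldest) -> assign | voices=[77 64 68]
Op 8: note_off(68): free voice 2 | voices=[77 64 -]
Op 9: note_on(75): voice 2 is free -> assigned | voices=[77 64 75]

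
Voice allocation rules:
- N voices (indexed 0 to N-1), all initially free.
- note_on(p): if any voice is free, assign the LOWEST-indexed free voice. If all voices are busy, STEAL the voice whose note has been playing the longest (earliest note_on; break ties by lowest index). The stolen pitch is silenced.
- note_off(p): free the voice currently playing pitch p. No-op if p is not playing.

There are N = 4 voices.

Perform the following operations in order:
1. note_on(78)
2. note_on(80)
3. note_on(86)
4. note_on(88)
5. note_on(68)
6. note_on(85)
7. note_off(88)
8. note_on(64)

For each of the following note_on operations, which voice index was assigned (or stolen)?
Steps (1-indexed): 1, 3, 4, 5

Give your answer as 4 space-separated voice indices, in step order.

Op 1: note_on(78): voice 0 is free -> assigned | voices=[78 - - -]
Op 2: note_on(80): voice 1 is free -> assigned | voices=[78 80 - -]
Op 3: note_on(86): voice 2 is free -> assigned | voices=[78 80 86 -]
Op 4: note_on(88): voice 3 is free -> assigned | voices=[78 80 86 88]
Op 5: note_on(68): all voices busy, STEAL voice 0 (pitch 78, oldest) -> assign | voices=[68 80 86 88]
Op 6: note_on(85): all voices busy, STEAL voice 1 (pitch 80, oldest) -> assign | voices=[68 85 86 88]
Op 7: note_off(88): free voice 3 | voices=[68 85 86 -]
Op 8: note_on(64): voice 3 is free -> assigned | voices=[68 85 86 64]

Answer: 0 2 3 0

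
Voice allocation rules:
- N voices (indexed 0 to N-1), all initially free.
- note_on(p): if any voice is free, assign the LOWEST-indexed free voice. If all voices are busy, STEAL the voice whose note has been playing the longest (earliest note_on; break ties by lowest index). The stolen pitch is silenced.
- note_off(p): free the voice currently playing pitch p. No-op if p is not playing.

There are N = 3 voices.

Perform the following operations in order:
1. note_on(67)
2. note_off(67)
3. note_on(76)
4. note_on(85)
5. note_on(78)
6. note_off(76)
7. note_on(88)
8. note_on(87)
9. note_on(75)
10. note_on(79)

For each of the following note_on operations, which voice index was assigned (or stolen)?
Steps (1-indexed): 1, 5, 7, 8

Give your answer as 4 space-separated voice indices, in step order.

Answer: 0 2 0 1

Derivation:
Op 1: note_on(67): voice 0 is free -> assigned | voices=[67 - -]
Op 2: note_off(67): free voice 0 | voices=[- - -]
Op 3: note_on(76): voice 0 is free -> assigned | voices=[76 - -]
Op 4: note_on(85): voice 1 is free -> assigned | voices=[76 85 -]
Op 5: note_on(78): voice 2 is free -> assigned | voices=[76 85 78]
Op 6: note_off(76): free voice 0 | voices=[- 85 78]
Op 7: note_on(88): voice 0 is free -> assigned | voices=[88 85 78]
Op 8: note_on(87): all voices busy, STEAL voice 1 (pitch 85, oldest) -> assign | voices=[88 87 78]
Op 9: note_on(75): all voices busy, STEAL voice 2 (pitch 78, oldest) -> assign | voices=[88 87 75]
Op 10: note_on(79): all voices busy, STEAL voice 0 (pitch 88, oldest) -> assign | voices=[79 87 75]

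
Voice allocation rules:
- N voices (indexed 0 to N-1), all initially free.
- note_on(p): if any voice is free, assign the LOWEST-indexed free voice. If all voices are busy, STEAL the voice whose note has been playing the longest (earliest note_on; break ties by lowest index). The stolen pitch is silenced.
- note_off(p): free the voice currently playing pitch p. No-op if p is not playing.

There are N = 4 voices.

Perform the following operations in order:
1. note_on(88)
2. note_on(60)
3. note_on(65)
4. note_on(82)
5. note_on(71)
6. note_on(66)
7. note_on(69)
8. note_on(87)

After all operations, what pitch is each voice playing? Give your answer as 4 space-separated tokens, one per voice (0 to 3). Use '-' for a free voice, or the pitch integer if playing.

Op 1: note_on(88): voice 0 is free -> assigned | voices=[88 - - -]
Op 2: note_on(60): voice 1 is free -> assigned | voices=[88 60 - -]
Op 3: note_on(65): voice 2 is free -> assigned | voices=[88 60 65 -]
Op 4: note_on(82): voice 3 is free -> assigned | voices=[88 60 65 82]
Op 5: note_on(71): all voices busy, STEAL voice 0 (pitch 88, oldest) -> assign | voices=[71 60 65 82]
Op 6: note_on(66): all voices busy, STEAL voice 1 (pitch 60, oldest) -> assign | voices=[71 66 65 82]
Op 7: note_on(69): all voices busy, STEAL voice 2 (pitch 65, oldest) -> assign | voices=[71 66 69 82]
Op 8: note_on(87): all voices busy, STEAL voice 3 (pitch 82, oldest) -> assign | voices=[71 66 69 87]

Answer: 71 66 69 87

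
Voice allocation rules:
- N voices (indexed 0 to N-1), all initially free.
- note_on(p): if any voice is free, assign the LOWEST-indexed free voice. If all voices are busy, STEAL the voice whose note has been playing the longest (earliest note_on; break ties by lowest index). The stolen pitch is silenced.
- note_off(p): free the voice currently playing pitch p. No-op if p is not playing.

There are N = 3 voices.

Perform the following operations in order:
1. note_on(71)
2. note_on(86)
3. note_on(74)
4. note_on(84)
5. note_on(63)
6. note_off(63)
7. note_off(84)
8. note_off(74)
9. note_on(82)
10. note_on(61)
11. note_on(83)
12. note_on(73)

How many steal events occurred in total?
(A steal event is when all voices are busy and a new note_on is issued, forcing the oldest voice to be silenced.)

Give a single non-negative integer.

Op 1: note_on(71): voice 0 is free -> assigned | voices=[71 - -]
Op 2: note_on(86): voice 1 is free -> assigned | voices=[71 86 -]
Op 3: note_on(74): voice 2 is free -> assigned | voices=[71 86 74]
Op 4: note_on(84): all voices busy, STEAL voice 0 (pitch 71, oldest) -> assign | voices=[84 86 74]
Op 5: note_on(63): all voices busy, STEAL voice 1 (pitch 86, oldest) -> assign | voices=[84 63 74]
Op 6: note_off(63): free voice 1 | voices=[84 - 74]
Op 7: note_off(84): free voice 0 | voices=[- - 74]
Op 8: note_off(74): free voice 2 | voices=[- - -]
Op 9: note_on(82): voice 0 is free -> assigned | voices=[82 - -]
Op 10: note_on(61): voice 1 is free -> assigned | voices=[82 61 -]
Op 11: note_on(83): voice 2 is free -> assigned | voices=[82 61 83]
Op 12: note_on(73): all voices busy, STEAL voice 0 (pitch 82, oldest) -> assign | voices=[73 61 83]

Answer: 3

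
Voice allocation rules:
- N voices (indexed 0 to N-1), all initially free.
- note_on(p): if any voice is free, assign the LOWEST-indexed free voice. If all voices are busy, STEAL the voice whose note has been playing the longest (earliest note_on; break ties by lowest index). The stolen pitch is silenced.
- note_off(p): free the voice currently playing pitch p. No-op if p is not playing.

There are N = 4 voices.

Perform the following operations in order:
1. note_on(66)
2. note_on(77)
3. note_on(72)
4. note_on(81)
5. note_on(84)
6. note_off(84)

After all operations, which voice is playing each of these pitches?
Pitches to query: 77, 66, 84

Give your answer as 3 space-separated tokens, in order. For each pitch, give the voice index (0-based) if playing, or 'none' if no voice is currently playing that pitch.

Answer: 1 none none

Derivation:
Op 1: note_on(66): voice 0 is free -> assigned | voices=[66 - - -]
Op 2: note_on(77): voice 1 is free -> assigned | voices=[66 77 - -]
Op 3: note_on(72): voice 2 is free -> assigned | voices=[66 77 72 -]
Op 4: note_on(81): voice 3 is free -> assigned | voices=[66 77 72 81]
Op 5: note_on(84): all voices busy, STEAL voice 0 (pitch 66, oldest) -> assign | voices=[84 77 72 81]
Op 6: note_off(84): free voice 0 | voices=[- 77 72 81]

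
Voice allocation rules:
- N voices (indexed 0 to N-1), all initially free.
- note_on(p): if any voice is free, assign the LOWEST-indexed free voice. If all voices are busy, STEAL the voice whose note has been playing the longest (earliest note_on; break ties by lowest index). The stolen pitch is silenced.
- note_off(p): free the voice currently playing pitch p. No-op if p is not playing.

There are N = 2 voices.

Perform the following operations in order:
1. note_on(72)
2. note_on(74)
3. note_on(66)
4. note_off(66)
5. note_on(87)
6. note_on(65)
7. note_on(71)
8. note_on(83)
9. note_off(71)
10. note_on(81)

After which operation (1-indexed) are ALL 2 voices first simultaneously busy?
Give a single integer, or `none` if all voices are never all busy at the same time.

Answer: 2

Derivation:
Op 1: note_on(72): voice 0 is free -> assigned | voices=[72 -]
Op 2: note_on(74): voice 1 is free -> assigned | voices=[72 74]
Op 3: note_on(66): all voices busy, STEAL voice 0 (pitch 72, oldest) -> assign | voices=[66 74]
Op 4: note_off(66): free voice 0 | voices=[- 74]
Op 5: note_on(87): voice 0 is free -> assigned | voices=[87 74]
Op 6: note_on(65): all voices busy, STEAL voice 1 (pitch 74, oldest) -> assign | voices=[87 65]
Op 7: note_on(71): all voices busy, STEAL voice 0 (pitch 87, oldest) -> assign | voices=[71 65]
Op 8: note_on(83): all voices busy, STEAL voice 1 (pitch 65, oldest) -> assign | voices=[71 83]
Op 9: note_off(71): free voice 0 | voices=[- 83]
Op 10: note_on(81): voice 0 is free -> assigned | voices=[81 83]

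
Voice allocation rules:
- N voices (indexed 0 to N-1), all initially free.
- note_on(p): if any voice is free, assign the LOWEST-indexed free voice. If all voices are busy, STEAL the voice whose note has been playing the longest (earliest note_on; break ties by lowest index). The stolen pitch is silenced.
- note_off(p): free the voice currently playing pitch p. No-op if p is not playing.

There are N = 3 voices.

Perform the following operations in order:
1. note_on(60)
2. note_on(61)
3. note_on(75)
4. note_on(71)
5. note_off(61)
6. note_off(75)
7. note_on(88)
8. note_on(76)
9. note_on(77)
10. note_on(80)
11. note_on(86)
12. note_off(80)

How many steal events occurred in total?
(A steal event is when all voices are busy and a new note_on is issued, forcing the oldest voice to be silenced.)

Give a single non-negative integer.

Op 1: note_on(60): voice 0 is free -> assigned | voices=[60 - -]
Op 2: note_on(61): voice 1 is free -> assigned | voices=[60 61 -]
Op 3: note_on(75): voice 2 is free -> assigned | voices=[60 61 75]
Op 4: note_on(71): all voices busy, STEAL voice 0 (pitch 60, oldest) -> assign | voices=[71 61 75]
Op 5: note_off(61): free voice 1 | voices=[71 - 75]
Op 6: note_off(75): free voice 2 | voices=[71 - -]
Op 7: note_on(88): voice 1 is free -> assigned | voices=[71 88 -]
Op 8: note_on(76): voice 2 is free -> assigned | voices=[71 88 76]
Op 9: note_on(77): all voices busy, STEAL voice 0 (pitch 71, oldest) -> assign | voices=[77 88 76]
Op 10: note_on(80): all voices busy, STEAL voice 1 (pitch 88, oldest) -> assign | voices=[77 80 76]
Op 11: note_on(86): all voices busy, STEAL voice 2 (pitch 76, oldest) -> assign | voices=[77 80 86]
Op 12: note_off(80): free voice 1 | voices=[77 - 86]

Answer: 4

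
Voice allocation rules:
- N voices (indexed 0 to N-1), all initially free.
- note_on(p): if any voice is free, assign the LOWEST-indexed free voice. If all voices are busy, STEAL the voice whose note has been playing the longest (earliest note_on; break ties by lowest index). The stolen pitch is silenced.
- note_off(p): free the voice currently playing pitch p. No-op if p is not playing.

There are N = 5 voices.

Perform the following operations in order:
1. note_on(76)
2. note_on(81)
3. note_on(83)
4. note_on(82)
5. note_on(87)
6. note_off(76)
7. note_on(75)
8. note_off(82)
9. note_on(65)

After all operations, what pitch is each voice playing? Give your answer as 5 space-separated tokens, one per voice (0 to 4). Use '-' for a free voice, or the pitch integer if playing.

Answer: 75 81 83 65 87

Derivation:
Op 1: note_on(76): voice 0 is free -> assigned | voices=[76 - - - -]
Op 2: note_on(81): voice 1 is free -> assigned | voices=[76 81 - - -]
Op 3: note_on(83): voice 2 is free -> assigned | voices=[76 81 83 - -]
Op 4: note_on(82): voice 3 is free -> assigned | voices=[76 81 83 82 -]
Op 5: note_on(87): voice 4 is free -> assigned | voices=[76 81 83 82 87]
Op 6: note_off(76): free voice 0 | voices=[- 81 83 82 87]
Op 7: note_on(75): voice 0 is free -> assigned | voices=[75 81 83 82 87]
Op 8: note_off(82): free voice 3 | voices=[75 81 83 - 87]
Op 9: note_on(65): voice 3 is free -> assigned | voices=[75 81 83 65 87]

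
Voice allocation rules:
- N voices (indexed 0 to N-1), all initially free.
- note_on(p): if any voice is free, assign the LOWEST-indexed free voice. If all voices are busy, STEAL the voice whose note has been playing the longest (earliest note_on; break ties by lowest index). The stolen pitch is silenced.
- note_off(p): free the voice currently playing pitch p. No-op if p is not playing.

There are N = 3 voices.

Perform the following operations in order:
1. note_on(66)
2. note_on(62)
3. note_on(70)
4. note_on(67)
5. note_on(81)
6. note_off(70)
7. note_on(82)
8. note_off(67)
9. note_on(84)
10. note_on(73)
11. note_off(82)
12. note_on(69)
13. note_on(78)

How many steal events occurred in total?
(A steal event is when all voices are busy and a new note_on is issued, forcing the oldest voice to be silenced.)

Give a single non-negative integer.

Op 1: note_on(66): voice 0 is free -> assigned | voices=[66 - -]
Op 2: note_on(62): voice 1 is free -> assigned | voices=[66 62 -]
Op 3: note_on(70): voice 2 is free -> assigned | voices=[66 62 70]
Op 4: note_on(67): all voices busy, STEAL voice 0 (pitch 66, oldest) -> assign | voices=[67 62 70]
Op 5: note_on(81): all voices busy, STEAL voice 1 (pitch 62, oldest) -> assign | voices=[67 81 70]
Op 6: note_off(70): free voice 2 | voices=[67 81 -]
Op 7: note_on(82): voice 2 is free -> assigned | voices=[67 81 82]
Op 8: note_off(67): free voice 0 | voices=[- 81 82]
Op 9: note_on(84): voice 0 is free -> assigned | voices=[84 81 82]
Op 10: note_on(73): all voices busy, STEAL voice 1 (pitch 81, oldest) -> assign | voices=[84 73 82]
Op 11: note_off(82): free voice 2 | voices=[84 73 -]
Op 12: note_on(69): voice 2 is free -> assigned | voices=[84 73 69]
Op 13: note_on(78): all voices busy, STEAL voice 0 (pitch 84, oldest) -> assign | voices=[78 73 69]

Answer: 4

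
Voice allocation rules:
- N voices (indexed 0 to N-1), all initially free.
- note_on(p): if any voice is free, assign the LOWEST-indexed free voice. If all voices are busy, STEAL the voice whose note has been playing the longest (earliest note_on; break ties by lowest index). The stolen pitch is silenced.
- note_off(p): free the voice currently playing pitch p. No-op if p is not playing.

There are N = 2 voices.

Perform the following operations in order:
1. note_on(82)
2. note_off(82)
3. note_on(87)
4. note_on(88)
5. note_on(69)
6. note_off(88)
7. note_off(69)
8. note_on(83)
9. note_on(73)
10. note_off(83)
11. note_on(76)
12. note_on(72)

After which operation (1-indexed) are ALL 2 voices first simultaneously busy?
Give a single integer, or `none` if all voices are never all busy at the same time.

Answer: 4

Derivation:
Op 1: note_on(82): voice 0 is free -> assigned | voices=[82 -]
Op 2: note_off(82): free voice 0 | voices=[- -]
Op 3: note_on(87): voice 0 is free -> assigned | voices=[87 -]
Op 4: note_on(88): voice 1 is free -> assigned | voices=[87 88]
Op 5: note_on(69): all voices busy, STEAL voice 0 (pitch 87, oldest) -> assign | voices=[69 88]
Op 6: note_off(88): free voice 1 | voices=[69 -]
Op 7: note_off(69): free voice 0 | voices=[- -]
Op 8: note_on(83): voice 0 is free -> assigned | voices=[83 -]
Op 9: note_on(73): voice 1 is free -> assigned | voices=[83 73]
Op 10: note_off(83): free voice 0 | voices=[- 73]
Op 11: note_on(76): voice 0 is free -> assigned | voices=[76 73]
Op 12: note_on(72): all voices busy, STEAL voice 1 (pitch 73, oldest) -> assign | voices=[76 72]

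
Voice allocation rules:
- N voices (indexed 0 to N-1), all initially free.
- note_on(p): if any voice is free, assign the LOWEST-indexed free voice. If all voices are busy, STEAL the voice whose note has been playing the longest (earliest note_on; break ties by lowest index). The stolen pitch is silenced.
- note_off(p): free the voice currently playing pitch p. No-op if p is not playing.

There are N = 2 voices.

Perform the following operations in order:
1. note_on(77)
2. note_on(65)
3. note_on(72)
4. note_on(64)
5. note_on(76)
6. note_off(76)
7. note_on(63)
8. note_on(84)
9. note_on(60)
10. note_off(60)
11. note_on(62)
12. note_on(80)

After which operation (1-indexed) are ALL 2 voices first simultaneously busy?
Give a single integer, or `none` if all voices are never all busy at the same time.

Op 1: note_on(77): voice 0 is free -> assigned | voices=[77 -]
Op 2: note_on(65): voice 1 is free -> assigned | voices=[77 65]
Op 3: note_on(72): all voices busy, STEAL voice 0 (pitch 77, oldest) -> assign | voices=[72 65]
Op 4: note_on(64): all voices busy, STEAL voice 1 (pitch 65, oldest) -> assign | voices=[72 64]
Op 5: note_on(76): all voices busy, STEAL voice 0 (pitch 72, oldest) -> assign | voices=[76 64]
Op 6: note_off(76): free voice 0 | voices=[- 64]
Op 7: note_on(63): voice 0 is free -> assigned | voices=[63 64]
Op 8: note_on(84): all voices busy, STEAL voice 1 (pitch 64, oldest) -> assign | voices=[63 84]
Op 9: note_on(60): all voices busy, STEAL voice 0 (pitch 63, oldest) -> assign | voices=[60 84]
Op 10: note_off(60): free voice 0 | voices=[- 84]
Op 11: note_on(62): voice 0 is free -> assigned | voices=[62 84]
Op 12: note_on(80): all voices busy, STEAL voice 1 (pitch 84, oldest) -> assign | voices=[62 80]

Answer: 2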